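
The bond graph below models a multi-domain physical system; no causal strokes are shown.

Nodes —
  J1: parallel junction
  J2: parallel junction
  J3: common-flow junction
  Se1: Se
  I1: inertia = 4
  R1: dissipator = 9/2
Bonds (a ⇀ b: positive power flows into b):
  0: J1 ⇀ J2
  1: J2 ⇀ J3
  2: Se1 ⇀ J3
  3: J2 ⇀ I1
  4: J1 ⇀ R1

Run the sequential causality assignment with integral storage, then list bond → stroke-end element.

bond 2 stroke at J3  (source Se1 imposes e)
bond 1 stroke at J2  (J3: last free bond brings flow in)
bond 0 stroke at J1  (J2 effort already set via bond 1)
bond 3 stroke at I1  (J2 effort already set via bond 1)
bond 4 stroke at R1  (J1 effort already set via bond 0)

bond 0 stroke at J1
bond 1 stroke at J2
bond 2 stroke at J3
bond 3 stroke at I1
bond 4 stroke at R1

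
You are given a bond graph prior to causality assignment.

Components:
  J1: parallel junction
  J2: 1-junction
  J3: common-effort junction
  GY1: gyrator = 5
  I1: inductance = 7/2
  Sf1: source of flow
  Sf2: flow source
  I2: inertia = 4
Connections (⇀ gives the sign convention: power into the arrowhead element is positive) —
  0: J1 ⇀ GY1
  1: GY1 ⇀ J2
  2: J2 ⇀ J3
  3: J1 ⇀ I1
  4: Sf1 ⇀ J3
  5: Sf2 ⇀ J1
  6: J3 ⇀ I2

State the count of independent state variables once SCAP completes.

β4 stroke→Sf1  (Sf1: flow source, stroke at near end)
β5 stroke→Sf2  (Sf2 (Sf) sets flow on bond)
β3 stroke→I1  (I1: I, integral causality)
β0 stroke→J1  (J1 needs exactly one e-in)
β1 stroke→J2  (GY GY1: same side as bond 0)
β2 stroke→J3  (J2 needs exactly one f-in)
β6 stroke→I2  (J3 effort already set via bond 2)

2  (I1, I2 all integral)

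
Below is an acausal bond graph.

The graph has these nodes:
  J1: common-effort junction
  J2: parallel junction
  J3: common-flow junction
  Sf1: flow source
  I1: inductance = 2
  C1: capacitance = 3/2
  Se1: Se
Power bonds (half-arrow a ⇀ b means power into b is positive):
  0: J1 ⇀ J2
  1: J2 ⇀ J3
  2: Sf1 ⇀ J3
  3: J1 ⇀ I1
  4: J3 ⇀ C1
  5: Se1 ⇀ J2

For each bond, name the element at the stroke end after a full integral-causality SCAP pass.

β0 stroke at J1
β1 stroke at J3
β2 stroke at Sf1
β3 stroke at I1
β4 stroke at J3
β5 stroke at J2

bond 2 |Sf1  (Sf1 (Sf) sets flow on bond)
bond 5 |J2  (Se1 (Se) sets effort on bond)
bond 0 |J1  (common-e at J2 fixed by 5)
bond 1 |J3  (J2: bond 5 brought effort, rest push out)
bond 4 |J3  (common-f at J3 fixed by 2)
bond 3 |I1  (common-e at J1 fixed by 0)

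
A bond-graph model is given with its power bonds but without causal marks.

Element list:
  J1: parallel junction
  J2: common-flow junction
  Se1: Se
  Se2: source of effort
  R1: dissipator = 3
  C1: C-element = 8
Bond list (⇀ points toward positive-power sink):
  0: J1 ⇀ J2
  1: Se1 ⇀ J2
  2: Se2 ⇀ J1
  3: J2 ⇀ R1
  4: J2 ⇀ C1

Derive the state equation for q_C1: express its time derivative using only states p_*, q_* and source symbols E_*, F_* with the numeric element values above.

dq_C1/dt = E_Se1/3 + E_Se2/3 - q_C1/24

bond 1 stroke at J2  (Se1: effort source, stroke at far end)
bond 2 stroke at J1  (Se2 fixes effort; stroke away)
bond 0 stroke at J2  (J1: bond 2 brought effort, rest push out)
bond 4 stroke at J2  (prefer integral on C1)
bond 3 stroke at R1  (only one flow-in slot at J2)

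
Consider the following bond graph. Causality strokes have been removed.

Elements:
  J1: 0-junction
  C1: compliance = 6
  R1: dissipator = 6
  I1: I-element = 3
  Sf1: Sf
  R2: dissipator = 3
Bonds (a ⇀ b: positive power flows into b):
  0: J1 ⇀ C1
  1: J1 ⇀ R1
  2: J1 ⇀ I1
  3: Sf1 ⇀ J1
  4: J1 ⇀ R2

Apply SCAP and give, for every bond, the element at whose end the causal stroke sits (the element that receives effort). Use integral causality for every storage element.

β0 →J1
β1 →R1
β2 →I1
β3 →Sf1
β4 →R2

b3 |Sf1  (Sf1: flow source, stroke at near end)
b0 |J1  (C1: C, integral causality)
b1 |R1  (0-jn J1 has e-setter on 0)
b2 |I1  (0-jn J1 has e-setter on 0)
b4 |R2  (0-jn J1 has e-setter on 0)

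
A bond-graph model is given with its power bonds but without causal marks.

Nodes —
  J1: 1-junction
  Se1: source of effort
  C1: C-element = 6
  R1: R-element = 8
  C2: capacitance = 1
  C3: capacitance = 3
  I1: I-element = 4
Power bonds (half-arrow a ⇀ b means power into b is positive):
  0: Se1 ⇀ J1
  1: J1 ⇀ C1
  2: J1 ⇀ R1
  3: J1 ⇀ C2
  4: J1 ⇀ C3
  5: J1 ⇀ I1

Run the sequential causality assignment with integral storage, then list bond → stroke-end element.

bond 0 stroke→J1  (Se1 (Se) sets effort on bond)
bond 1 stroke→J1  (C1: C, integral causality)
bond 3 stroke→J1  (C2 integral (e out))
bond 4 stroke→J1  (C3: C, integral causality)
bond 5 stroke→I1  (prefer integral on I1)
bond 2 stroke→J1  (1-jn J1 has f-setter on 5)

β0 stroke at J1
β1 stroke at J1
β2 stroke at J1
β3 stroke at J1
β4 stroke at J1
β5 stroke at I1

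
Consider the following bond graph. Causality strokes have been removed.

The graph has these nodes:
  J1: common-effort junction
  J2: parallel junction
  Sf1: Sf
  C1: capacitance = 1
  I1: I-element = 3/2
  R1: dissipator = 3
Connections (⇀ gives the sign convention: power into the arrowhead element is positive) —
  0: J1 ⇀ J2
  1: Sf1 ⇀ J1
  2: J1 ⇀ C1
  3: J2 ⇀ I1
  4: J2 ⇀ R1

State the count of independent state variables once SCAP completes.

#1 stroke at Sf1  (Sf1 fixes flow; stroke at Sf1)
#2 stroke at J1  (prefer integral on C1)
#0 stroke at J2  (J1 effort already set via bond 2)
#3 stroke at I1  (0-jn J2 has e-setter on 0)
#4 stroke at R1  (J2 effort already set via bond 0)

2  (C1, I1 all integral)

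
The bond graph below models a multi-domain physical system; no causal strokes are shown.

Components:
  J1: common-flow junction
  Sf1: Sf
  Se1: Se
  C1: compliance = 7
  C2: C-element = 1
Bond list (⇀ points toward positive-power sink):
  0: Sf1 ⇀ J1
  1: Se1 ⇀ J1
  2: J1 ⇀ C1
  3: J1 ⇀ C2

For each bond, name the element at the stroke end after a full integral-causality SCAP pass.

β0 |Sf1
β1 |J1
β2 |J1
β3 |J1

#0 |Sf1  (Sf1 fixes flow; stroke at Sf1)
#1 |J1  (Se1 fixes effort; stroke away)
#2 |J1  (J1 flow already set via bond 0)
#3 |J1  (1-jn J1 has f-setter on 0)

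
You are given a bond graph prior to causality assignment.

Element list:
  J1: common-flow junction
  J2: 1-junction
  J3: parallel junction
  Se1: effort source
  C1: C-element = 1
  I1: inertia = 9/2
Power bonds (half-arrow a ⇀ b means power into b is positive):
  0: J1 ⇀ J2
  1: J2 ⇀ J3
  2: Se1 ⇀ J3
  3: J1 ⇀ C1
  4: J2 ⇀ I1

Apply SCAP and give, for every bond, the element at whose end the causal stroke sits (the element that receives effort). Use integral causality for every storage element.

#0 |J2
#1 |J2
#2 |J3
#3 |J1
#4 |I1

β2 stroke at J3  (Se1 (Se) sets effort on bond)
β1 stroke at J2  (common-e at J3 fixed by 2)
β3 stroke at J1  (C1: C, integral causality)
β0 stroke at J2  (only one flow-in slot at J1)
β4 stroke at I1  (J2: last free bond brings flow in)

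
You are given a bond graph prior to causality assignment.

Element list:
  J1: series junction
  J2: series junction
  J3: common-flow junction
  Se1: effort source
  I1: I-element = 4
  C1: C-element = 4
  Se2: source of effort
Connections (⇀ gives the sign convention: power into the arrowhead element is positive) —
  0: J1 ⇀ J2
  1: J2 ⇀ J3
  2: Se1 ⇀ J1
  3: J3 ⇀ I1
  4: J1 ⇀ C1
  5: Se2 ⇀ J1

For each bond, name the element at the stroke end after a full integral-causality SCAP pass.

β0 →J2
β1 →J3
β2 →J1
β3 →I1
β4 →J1
β5 →J1

β2 |J1  (source Se1 imposes e)
β5 |J1  (Se2: effort source, stroke at far end)
β3 |I1  (prefer integral on I1)
β1 |J3  (J3: bond 3 brought flow, rest push out)
β0 |J2  (J2 flow already set via bond 1)
β4 |J1  (J1 flow already set via bond 0)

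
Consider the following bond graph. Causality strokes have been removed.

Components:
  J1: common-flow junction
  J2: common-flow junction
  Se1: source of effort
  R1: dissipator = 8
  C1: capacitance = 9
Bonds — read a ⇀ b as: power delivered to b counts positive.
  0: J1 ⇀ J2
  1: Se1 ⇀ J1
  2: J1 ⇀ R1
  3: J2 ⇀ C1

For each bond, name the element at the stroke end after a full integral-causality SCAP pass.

b0 |J1
b1 |J1
b2 |R1
b3 |J2

b1 stroke at J1  (Se1: effort source, stroke at far end)
b3 stroke at J2  (C1 outputs effort q/C1)
b0 stroke at J1  (closing 1-jn rule on J2)
b2 stroke at R1  (closing 1-jn rule on J1)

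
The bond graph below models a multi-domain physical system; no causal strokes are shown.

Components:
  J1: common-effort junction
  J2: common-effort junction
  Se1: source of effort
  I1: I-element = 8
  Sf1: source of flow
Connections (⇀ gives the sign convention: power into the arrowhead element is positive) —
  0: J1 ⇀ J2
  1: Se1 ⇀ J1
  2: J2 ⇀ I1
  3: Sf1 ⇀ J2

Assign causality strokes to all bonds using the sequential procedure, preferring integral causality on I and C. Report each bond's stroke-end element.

β0 →J2
β1 →J1
β2 →I1
β3 →Sf1

#1 stroke→J1  (Se1: effort source, stroke at far end)
#3 stroke→Sf1  (source Sf1 imposes f)
#0 stroke→J2  (J1: bond 1 brought effort, rest push out)
#2 stroke→I1  (J2: bond 0 brought effort, rest push out)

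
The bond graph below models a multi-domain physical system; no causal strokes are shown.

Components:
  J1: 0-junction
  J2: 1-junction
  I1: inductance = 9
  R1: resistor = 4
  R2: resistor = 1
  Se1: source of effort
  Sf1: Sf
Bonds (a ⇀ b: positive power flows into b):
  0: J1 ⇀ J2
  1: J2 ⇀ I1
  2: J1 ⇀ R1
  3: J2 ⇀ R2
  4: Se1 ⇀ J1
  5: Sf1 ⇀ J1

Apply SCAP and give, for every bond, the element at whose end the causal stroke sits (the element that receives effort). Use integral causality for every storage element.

#0 →J2
#1 →I1
#2 →R1
#3 →J2
#4 →J1
#5 →Sf1

bond 4 |J1  (Se1 fixes effort; stroke away)
bond 5 |Sf1  (Sf1: flow source, stroke at near end)
bond 0 |J2  (0-jn J1 has e-setter on 4)
bond 2 |R1  (J1: bond 4 brought effort, rest push out)
bond 1 |I1  (I1: I, integral causality)
bond 3 |J2  (J2 flow already set via bond 1)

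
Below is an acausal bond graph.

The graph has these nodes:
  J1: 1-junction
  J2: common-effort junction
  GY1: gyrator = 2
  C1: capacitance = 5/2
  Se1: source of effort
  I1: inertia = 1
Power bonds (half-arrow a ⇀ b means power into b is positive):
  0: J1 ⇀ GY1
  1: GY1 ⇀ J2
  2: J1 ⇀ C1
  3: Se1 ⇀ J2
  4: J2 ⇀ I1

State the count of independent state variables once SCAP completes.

2  (C1, I1 all integral)

#3 stroke→J2  (Se1: effort source, stroke at far end)
#1 stroke→GY1  (0-jn J2 has e-setter on 3)
#4 stroke→I1  (common-e at J2 fixed by 3)
#0 stroke→GY1  (GY1 both-in/both-out from 1)
#2 stroke→J1  (1-jn J1 has f-setter on 0)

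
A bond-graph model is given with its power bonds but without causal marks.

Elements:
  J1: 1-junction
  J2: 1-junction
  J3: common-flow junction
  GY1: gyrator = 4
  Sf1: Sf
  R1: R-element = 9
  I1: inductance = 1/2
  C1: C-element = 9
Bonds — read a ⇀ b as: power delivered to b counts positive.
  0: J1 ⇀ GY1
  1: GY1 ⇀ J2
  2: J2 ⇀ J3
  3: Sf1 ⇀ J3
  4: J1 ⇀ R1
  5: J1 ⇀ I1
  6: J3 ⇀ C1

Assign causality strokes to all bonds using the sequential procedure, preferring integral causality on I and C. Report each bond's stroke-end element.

bond 0 |J1
bond 1 |J2
bond 2 |J3
bond 3 |Sf1
bond 4 |J1
bond 5 |I1
bond 6 |J3

b3 stroke→Sf1  (Sf1 (Sf) sets flow on bond)
b2 stroke→J3  (J3 flow already set via bond 3)
b6 stroke→J3  (J3: bond 3 brought flow, rest push out)
b1 stroke→J2  (common-f at J2 fixed by 2)
b0 stroke→J1  (GY1 both-in/both-out from 1)
b5 stroke→I1  (I1: I, integral causality)
b4 stroke→J1  (J1 flow already set via bond 5)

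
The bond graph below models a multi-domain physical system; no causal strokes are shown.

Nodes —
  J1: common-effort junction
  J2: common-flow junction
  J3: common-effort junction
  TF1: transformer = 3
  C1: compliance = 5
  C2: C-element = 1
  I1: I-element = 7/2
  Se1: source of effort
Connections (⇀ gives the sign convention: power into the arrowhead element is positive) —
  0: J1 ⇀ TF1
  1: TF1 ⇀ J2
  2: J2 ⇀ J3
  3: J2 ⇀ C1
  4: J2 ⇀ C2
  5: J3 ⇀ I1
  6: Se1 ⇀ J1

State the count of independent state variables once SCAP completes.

3  (C1, C2, I1 all integral)

b6 →J1  (source Se1 imposes e)
b0 →TF1  (J1: bond 6 brought effort, rest push out)
b1 →J2  (TF1: transformer flips bond 0)
b3 →J2  (prefer integral on C1)
b4 →J2  (prefer integral on C2)
b2 →J3  (closing 1-jn rule on J2)
b5 →I1  (J3: bond 2 brought effort, rest push out)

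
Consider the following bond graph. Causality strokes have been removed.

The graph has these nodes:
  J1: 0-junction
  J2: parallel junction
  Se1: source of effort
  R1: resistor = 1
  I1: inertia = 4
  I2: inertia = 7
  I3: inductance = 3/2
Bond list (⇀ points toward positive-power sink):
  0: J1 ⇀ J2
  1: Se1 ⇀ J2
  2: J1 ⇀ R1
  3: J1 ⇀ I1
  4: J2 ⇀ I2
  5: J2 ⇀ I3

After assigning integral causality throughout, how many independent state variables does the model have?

β1 →J2  (Se1 fixes effort; stroke away)
β0 →J1  (common-e at J2 fixed by 1)
β4 →I2  (J2 effort already set via bond 1)
β5 →I3  (common-e at J2 fixed by 1)
β2 →R1  (0-jn J1 has e-setter on 0)
β3 →I1  (J1 effort already set via bond 0)

3  (I1, I2, I3 all integral)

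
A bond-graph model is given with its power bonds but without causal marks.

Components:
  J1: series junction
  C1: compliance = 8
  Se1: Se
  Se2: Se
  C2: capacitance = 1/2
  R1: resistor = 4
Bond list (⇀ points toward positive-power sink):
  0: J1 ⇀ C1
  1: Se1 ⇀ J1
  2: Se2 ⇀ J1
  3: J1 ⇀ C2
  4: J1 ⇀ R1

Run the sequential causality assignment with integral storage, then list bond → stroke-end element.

β1 →J1  (Se1 (Se) sets effort on bond)
β2 →J1  (Se2: effort source, stroke at far end)
β0 →J1  (C1 integral (e out))
β3 →J1  (prefer integral on C2)
β4 →R1  (J1: last free bond brings flow in)

bond 0 stroke→J1
bond 1 stroke→J1
bond 2 stroke→J1
bond 3 stroke→J1
bond 4 stroke→R1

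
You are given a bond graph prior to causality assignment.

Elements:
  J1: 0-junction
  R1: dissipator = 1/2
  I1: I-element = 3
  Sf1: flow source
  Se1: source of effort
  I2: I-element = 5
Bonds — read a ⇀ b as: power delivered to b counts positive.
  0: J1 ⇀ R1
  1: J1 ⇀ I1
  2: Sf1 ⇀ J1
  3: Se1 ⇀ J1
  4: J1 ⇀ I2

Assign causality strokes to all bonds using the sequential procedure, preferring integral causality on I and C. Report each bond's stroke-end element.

β0 →R1
β1 →I1
β2 →Sf1
β3 →J1
β4 →I2

b2 stroke→Sf1  (Sf1 (Sf) sets flow on bond)
b3 stroke→J1  (Se1 (Se) sets effort on bond)
b0 stroke→R1  (0-jn J1 has e-setter on 3)
b1 stroke→I1  (common-e at J1 fixed by 3)
b4 stroke→I2  (common-e at J1 fixed by 3)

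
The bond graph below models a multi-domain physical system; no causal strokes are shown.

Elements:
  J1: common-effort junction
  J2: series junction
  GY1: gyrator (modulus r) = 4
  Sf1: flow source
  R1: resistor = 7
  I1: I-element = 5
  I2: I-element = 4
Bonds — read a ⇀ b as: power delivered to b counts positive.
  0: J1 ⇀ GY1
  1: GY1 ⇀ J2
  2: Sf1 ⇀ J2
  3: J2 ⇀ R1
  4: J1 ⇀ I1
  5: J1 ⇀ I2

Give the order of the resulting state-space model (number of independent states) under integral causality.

bond 2 stroke at Sf1  (source Sf1 imposes f)
bond 1 stroke at J2  (common-f at J2 fixed by 2)
bond 3 stroke at J2  (J2: bond 2 brought flow, rest push out)
bond 0 stroke at J1  (GY GY1: same side as bond 1)
bond 4 stroke at I1  (J1: bond 0 brought effort, rest push out)
bond 5 stroke at I2  (common-e at J1 fixed by 0)

2  (I1, I2 all integral)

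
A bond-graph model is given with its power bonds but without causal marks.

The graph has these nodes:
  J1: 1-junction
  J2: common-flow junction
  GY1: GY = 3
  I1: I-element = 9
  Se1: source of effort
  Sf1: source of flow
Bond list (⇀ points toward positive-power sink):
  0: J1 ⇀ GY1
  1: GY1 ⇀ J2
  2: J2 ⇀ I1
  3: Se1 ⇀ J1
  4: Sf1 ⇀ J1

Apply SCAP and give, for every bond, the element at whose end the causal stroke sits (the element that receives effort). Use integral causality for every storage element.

bond 3 stroke→J1  (source Se1 imposes e)
bond 4 stroke→Sf1  (Sf1 (Sf) sets flow on bond)
bond 0 stroke→J1  (common-f at J1 fixed by 4)
bond 1 stroke→J2  (GY1: gyrator matches bond 0)
bond 2 stroke→I1  (only one flow-in slot at J2)

β0 stroke→J1
β1 stroke→J2
β2 stroke→I1
β3 stroke→J1
β4 stroke→Sf1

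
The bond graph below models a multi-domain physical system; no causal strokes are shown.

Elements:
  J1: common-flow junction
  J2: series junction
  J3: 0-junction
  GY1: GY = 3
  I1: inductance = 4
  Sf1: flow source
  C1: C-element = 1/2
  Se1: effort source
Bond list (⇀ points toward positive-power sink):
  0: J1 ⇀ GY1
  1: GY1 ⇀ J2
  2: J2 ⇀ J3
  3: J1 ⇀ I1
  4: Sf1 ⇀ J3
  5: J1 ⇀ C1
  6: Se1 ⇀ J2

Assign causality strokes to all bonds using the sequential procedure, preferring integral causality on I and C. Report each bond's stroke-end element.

#4 |Sf1  (Sf1: flow source, stroke at near end)
#6 |J2  (Se1: effort source, stroke at far end)
#2 |J3  (only one effort-in slot at J3)
#1 |J2  (J2 flow already set via bond 2)
#0 |J1  (GY1: gyrator matches bond 1)
#3 |I1  (I1 integral (f out))
#5 |J1  (J1 flow already set via bond 3)

bond 0 stroke→J1
bond 1 stroke→J2
bond 2 stroke→J3
bond 3 stroke→I1
bond 4 stroke→Sf1
bond 5 stroke→J1
bond 6 stroke→J2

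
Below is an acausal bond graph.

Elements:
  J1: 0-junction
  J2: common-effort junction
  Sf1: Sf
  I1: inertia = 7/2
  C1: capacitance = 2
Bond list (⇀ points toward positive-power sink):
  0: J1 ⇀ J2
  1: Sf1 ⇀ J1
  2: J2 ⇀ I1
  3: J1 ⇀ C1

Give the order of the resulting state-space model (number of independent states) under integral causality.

2  (C1, I1 all integral)

b1 →Sf1  (Sf1 fixes flow; stroke at Sf1)
b2 →I1  (I1: I, integral causality)
b0 →J2  (J2 needs exactly one e-in)
b3 →J1  (closing 0-jn rule on J1)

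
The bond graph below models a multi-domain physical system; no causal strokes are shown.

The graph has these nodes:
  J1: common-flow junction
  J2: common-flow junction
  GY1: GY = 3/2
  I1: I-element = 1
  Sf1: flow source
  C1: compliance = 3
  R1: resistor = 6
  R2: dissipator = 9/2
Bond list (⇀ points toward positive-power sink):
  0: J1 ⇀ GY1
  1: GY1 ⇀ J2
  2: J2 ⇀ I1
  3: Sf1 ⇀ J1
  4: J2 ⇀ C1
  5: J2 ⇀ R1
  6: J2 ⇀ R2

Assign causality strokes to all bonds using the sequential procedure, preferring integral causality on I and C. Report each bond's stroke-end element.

b0 stroke at J1
b1 stroke at J2
b2 stroke at I1
b3 stroke at Sf1
b4 stroke at J2
b5 stroke at J2
b6 stroke at J2

#3 |Sf1  (Sf1 (Sf) sets flow on bond)
#0 |J1  (common-f at J1 fixed by 3)
#1 |J2  (GY1: gyrator matches bond 0)
#2 |I1  (I1 integral (f out))
#4 |J2  (J2: bond 2 brought flow, rest push out)
#5 |J2  (1-jn J2 has f-setter on 2)
#6 |J2  (J2 flow already set via bond 2)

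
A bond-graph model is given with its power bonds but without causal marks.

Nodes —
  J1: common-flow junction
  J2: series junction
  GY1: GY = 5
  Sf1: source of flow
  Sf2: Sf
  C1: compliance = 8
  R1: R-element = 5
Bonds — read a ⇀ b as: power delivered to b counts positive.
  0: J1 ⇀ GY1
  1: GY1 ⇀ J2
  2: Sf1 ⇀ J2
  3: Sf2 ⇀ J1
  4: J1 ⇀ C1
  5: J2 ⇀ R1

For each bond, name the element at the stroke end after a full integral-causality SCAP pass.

b0 |J1
b1 |J2
b2 |Sf1
b3 |Sf2
b4 |J1
b5 |J2

β2 →Sf1  (Sf1 fixes flow; stroke at Sf1)
β3 →Sf2  (Sf2 (Sf) sets flow on bond)
β0 →J1  (J1 flow already set via bond 3)
β4 →J1  (J1: bond 3 brought flow, rest push out)
β1 →J2  (J2 flow already set via bond 2)
β5 →J2  (J2: bond 2 brought flow, rest push out)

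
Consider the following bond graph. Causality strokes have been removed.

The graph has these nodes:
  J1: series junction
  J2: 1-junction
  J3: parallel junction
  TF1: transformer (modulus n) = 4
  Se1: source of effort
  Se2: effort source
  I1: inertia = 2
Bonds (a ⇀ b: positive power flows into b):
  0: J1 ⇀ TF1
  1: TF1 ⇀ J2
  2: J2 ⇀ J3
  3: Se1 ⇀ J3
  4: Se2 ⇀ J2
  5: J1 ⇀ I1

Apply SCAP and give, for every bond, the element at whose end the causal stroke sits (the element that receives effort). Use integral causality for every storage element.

#0 →J1
#1 →TF1
#2 →J2
#3 →J3
#4 →J2
#5 →I1

bond 3 stroke at J3  (source Se1 imposes e)
bond 4 stroke at J2  (Se2 (Se) sets effort on bond)
bond 2 stroke at J2  (J3: bond 3 brought effort, rest push out)
bond 1 stroke at TF1  (closing 1-jn rule on J2)
bond 0 stroke at J1  (TF TF1: opposite of bond 1)
bond 5 stroke at I1  (J1 needs exactly one f-in)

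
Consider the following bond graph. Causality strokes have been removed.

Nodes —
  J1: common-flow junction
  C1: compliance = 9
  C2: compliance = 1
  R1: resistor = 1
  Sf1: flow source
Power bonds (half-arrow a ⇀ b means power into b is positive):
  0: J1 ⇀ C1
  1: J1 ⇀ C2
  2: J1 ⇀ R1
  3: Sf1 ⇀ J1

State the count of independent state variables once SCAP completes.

β3 →Sf1  (Sf1 (Sf) sets flow on bond)
β0 →J1  (common-f at J1 fixed by 3)
β1 →J1  (J1: bond 3 brought flow, rest push out)
β2 →J1  (common-f at J1 fixed by 3)

2  (C1, C2 all integral)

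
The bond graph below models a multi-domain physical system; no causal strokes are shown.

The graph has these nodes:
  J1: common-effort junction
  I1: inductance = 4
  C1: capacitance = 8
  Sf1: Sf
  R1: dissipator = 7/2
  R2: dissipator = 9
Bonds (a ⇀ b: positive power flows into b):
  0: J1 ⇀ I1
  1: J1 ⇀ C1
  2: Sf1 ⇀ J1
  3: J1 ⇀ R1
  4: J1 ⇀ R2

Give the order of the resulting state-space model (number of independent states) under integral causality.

2  (C1, I1 all integral)

bond 2 stroke→Sf1  (Sf1 fixes flow; stroke at Sf1)
bond 0 stroke→I1  (I1 outputs flow p/I1)
bond 1 stroke→J1  (prefer integral on C1)
bond 3 stroke→R1  (J1: bond 1 brought effort, rest push out)
bond 4 stroke→R2  (J1: bond 1 brought effort, rest push out)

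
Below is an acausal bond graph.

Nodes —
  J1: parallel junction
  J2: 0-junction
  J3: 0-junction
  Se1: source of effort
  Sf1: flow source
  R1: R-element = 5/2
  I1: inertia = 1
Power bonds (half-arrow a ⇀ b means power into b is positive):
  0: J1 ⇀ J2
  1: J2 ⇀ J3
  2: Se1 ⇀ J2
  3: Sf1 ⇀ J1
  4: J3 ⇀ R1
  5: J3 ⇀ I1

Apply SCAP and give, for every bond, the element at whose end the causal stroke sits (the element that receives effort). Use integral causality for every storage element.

#0 |J1
#1 |J3
#2 |J2
#3 |Sf1
#4 |R1
#5 |I1

bond 2 →J2  (Se1 fixes effort; stroke away)
bond 3 →Sf1  (Sf1: flow source, stroke at near end)
bond 0 →J1  (only one effort-in slot at J1)
bond 1 →J3  (common-e at J2 fixed by 2)
bond 4 →R1  (J3: bond 1 brought effort, rest push out)
bond 5 →I1  (J3: bond 1 brought effort, rest push out)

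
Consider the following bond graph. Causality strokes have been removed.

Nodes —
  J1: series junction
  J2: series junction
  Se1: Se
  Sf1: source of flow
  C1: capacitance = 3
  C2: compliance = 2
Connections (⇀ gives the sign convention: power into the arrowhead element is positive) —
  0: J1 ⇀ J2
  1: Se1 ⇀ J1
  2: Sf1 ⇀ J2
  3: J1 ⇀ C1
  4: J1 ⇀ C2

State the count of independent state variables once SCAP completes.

β1 stroke→J1  (Se1 fixes effort; stroke away)
β2 stroke→Sf1  (Sf1 fixes flow; stroke at Sf1)
β0 stroke→J2  (1-jn J2 has f-setter on 2)
β3 stroke→J1  (common-f at J1 fixed by 0)
β4 stroke→J1  (common-f at J1 fixed by 0)

2  (C1, C2 all integral)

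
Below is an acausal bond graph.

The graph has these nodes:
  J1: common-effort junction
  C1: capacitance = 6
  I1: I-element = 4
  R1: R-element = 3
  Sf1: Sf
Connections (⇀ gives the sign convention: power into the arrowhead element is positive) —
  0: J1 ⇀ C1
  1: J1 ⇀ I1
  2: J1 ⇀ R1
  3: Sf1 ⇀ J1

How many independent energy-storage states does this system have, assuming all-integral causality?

2  (C1, I1 all integral)

bond 3 |Sf1  (Sf1 (Sf) sets flow on bond)
bond 0 |J1  (C1 integral (e out))
bond 1 |I1  (J1 effort already set via bond 0)
bond 2 |R1  (J1 effort already set via bond 0)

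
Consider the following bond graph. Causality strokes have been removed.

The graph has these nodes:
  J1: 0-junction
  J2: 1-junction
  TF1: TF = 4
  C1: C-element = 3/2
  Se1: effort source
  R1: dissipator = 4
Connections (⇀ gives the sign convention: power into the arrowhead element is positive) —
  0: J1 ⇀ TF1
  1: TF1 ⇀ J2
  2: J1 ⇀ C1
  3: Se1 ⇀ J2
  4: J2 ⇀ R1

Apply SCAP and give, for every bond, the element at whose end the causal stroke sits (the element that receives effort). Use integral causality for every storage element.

#0 stroke→TF1
#1 stroke→J2
#2 stroke→J1
#3 stroke→J2
#4 stroke→R1

b3 →J2  (Se1 fixes effort; stroke away)
b2 →J1  (C1 outputs effort q/C1)
b0 →TF1  (common-e at J1 fixed by 2)
b1 →J2  (TF TF1: opposite of bond 0)
b4 →R1  (closing 1-jn rule on J2)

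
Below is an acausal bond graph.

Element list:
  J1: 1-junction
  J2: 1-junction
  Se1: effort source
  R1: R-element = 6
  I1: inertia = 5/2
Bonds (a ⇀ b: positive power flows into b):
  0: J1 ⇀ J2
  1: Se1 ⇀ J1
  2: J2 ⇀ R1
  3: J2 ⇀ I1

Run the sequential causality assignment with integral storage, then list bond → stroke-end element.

#0 stroke at J2
#1 stroke at J1
#2 stroke at J2
#3 stroke at I1

b1 |J1  (Se1 fixes effort; stroke away)
b0 |J2  (J1: last free bond brings flow in)
b3 |I1  (I1 outputs flow p/I1)
b2 |J2  (common-f at J2 fixed by 3)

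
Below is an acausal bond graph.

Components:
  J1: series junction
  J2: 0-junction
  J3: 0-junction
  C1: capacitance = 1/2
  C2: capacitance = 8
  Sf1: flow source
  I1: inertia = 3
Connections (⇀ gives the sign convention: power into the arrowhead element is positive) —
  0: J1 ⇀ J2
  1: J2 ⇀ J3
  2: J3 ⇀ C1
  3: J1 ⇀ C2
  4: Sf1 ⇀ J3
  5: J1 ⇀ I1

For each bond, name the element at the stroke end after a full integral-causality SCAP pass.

b4 →Sf1  (source Sf1 imposes f)
b2 →J3  (C1 integral (e out))
b1 →J2  (common-e at J3 fixed by 2)
b0 →J1  (J2 effort already set via bond 1)
b3 →J1  (C2 outputs effort q/C2)
b5 →I1  (closing 1-jn rule on J1)

#0 |J1
#1 |J2
#2 |J3
#3 |J1
#4 |Sf1
#5 |I1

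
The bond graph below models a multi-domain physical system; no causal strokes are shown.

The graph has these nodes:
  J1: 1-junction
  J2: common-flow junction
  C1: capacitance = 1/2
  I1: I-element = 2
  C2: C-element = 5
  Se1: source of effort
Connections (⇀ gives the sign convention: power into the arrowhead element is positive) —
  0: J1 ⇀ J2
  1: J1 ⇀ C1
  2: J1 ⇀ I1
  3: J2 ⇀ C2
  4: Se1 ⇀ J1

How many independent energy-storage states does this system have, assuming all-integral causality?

3  (C1, C2, I1 all integral)

#4 →J1  (Se1 (Se) sets effort on bond)
#1 →J1  (prefer integral on C1)
#2 →I1  (I1 outputs flow p/I1)
#0 →J1  (common-f at J1 fixed by 2)
#3 →J2  (common-f at J2 fixed by 0)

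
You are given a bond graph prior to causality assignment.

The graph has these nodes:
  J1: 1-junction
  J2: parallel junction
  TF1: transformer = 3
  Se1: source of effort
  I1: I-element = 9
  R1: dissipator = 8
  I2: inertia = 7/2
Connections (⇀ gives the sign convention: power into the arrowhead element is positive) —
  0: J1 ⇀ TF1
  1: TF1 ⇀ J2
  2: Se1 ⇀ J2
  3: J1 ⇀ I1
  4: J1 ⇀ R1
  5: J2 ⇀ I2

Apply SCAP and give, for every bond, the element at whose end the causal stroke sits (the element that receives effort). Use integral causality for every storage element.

bond 0 |J1
bond 1 |TF1
bond 2 |J2
bond 3 |I1
bond 4 |J1
bond 5 |I2

b2 |J2  (Se1 (Se) sets effort on bond)
b1 |TF1  (J2 effort already set via bond 2)
b5 |I2  (0-jn J2 has e-setter on 2)
b0 |J1  (through TF1, causality passes straight; one stroke at TF1)
b3 |I1  (I1 integral (f out))
b4 |J1  (J1: bond 3 brought flow, rest push out)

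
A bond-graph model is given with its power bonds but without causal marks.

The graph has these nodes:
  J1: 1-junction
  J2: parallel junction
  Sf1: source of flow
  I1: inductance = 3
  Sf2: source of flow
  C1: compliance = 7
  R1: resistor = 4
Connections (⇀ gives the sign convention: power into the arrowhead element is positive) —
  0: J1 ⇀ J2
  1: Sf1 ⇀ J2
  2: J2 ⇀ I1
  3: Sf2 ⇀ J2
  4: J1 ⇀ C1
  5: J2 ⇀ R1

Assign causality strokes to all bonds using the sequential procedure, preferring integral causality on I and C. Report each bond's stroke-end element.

b0 →J2
b1 →Sf1
b2 →I1
b3 →Sf2
b4 →J1
b5 →R1

β1 stroke→Sf1  (Sf1 fixes flow; stroke at Sf1)
β3 stroke→Sf2  (Sf2 fixes flow; stroke at Sf2)
β2 stroke→I1  (prefer integral on I1)
β4 stroke→J1  (C1 integral (e out))
β0 stroke→J2  (closing 1-jn rule on J1)
β5 stroke→R1  (J2 effort already set via bond 0)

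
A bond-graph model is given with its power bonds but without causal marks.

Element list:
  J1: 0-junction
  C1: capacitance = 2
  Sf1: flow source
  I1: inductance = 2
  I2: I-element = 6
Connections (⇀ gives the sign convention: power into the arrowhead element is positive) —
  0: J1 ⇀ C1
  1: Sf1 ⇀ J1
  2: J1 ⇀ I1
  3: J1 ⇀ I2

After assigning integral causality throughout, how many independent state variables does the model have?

3  (C1, I1, I2 all integral)

#1 stroke→Sf1  (Sf1 fixes flow; stroke at Sf1)
#0 stroke→J1  (C1 outputs effort q/C1)
#2 stroke→I1  (J1: bond 0 brought effort, rest push out)
#3 stroke→I2  (J1 effort already set via bond 0)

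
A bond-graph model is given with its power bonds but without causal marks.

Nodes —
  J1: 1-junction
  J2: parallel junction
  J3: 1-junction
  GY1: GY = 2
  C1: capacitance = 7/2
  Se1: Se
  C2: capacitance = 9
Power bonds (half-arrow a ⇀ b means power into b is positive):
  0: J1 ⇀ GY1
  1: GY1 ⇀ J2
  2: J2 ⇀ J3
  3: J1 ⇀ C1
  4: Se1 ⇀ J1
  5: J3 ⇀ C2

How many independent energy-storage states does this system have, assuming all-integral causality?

b4 stroke at J1  (Se1 fixes effort; stroke away)
b3 stroke at J1  (C1 integral (e out))
b0 stroke at GY1  (J1 needs exactly one f-in)
b1 stroke at GY1  (through GY1, causality inverts; strokes same side of GY1)
b2 stroke at J2  (J2 needs exactly one e-in)
b5 stroke at J3  (common-f at J3 fixed by 2)

2  (C1, C2 all integral)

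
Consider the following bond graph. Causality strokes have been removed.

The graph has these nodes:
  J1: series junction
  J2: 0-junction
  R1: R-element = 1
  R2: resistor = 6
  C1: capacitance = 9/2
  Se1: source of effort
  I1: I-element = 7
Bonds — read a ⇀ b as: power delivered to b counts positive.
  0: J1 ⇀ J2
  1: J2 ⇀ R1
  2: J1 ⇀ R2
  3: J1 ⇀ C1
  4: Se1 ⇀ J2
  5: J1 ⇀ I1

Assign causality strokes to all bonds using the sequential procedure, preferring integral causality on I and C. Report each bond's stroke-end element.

b0 |J1
b1 |R1
b2 |J1
b3 |J1
b4 |J2
b5 |I1

#4 stroke→J2  (Se1 fixes effort; stroke away)
#0 stroke→J1  (J2: bond 4 brought effort, rest push out)
#1 stroke→R1  (J2: bond 4 brought effort, rest push out)
#3 stroke→J1  (C1: C, integral causality)
#5 stroke→I1  (I1 outputs flow p/I1)
#2 stroke→J1  (common-f at J1 fixed by 5)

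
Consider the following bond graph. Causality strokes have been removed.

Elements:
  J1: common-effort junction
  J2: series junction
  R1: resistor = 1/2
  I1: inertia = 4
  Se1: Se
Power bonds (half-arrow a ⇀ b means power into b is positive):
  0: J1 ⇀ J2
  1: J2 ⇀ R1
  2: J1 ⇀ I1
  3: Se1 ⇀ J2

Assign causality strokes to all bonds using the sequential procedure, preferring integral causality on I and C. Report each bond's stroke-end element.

b0 stroke at J1
b1 stroke at J2
b2 stroke at I1
b3 stroke at J2

β3 |J2  (Se1 (Se) sets effort on bond)
β2 |I1  (prefer integral on I1)
β0 |J1  (only one effort-in slot at J1)
β1 |J2  (1-jn J2 has f-setter on 0)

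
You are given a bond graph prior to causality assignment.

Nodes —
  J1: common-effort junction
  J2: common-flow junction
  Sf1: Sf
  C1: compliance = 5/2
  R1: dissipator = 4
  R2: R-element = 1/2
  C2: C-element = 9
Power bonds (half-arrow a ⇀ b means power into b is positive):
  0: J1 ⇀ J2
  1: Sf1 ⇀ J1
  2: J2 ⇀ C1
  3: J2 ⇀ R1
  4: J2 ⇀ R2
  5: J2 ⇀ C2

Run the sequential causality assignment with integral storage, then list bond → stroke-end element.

#1 stroke→Sf1  (source Sf1 imposes f)
#0 stroke→J1  (only one effort-in slot at J1)
#2 stroke→J2  (J2 flow already set via bond 0)
#3 stroke→J2  (J2 flow already set via bond 0)
#4 stroke→J2  (J2 flow already set via bond 0)
#5 stroke→J2  (1-jn J2 has f-setter on 0)

#0 |J1
#1 |Sf1
#2 |J2
#3 |J2
#4 |J2
#5 |J2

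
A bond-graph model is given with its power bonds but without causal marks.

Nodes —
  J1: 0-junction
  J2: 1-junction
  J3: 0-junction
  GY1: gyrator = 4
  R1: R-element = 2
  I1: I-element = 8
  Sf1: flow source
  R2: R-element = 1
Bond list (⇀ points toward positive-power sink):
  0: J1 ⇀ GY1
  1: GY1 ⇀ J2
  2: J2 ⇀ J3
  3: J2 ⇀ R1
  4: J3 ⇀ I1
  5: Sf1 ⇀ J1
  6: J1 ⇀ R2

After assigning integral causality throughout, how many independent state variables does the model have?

β5 →Sf1  (Sf1 (Sf) sets flow on bond)
β4 →I1  (I1 outputs flow p/I1)
β2 →J3  (J3 needs exactly one e-in)
β1 →J2  (1-jn J2 has f-setter on 2)
β3 →J2  (J2 flow already set via bond 2)
β0 →J1  (GY1 both-in/both-out from 1)
β6 →R2  (J1 effort already set via bond 0)

1  (I1 all integral)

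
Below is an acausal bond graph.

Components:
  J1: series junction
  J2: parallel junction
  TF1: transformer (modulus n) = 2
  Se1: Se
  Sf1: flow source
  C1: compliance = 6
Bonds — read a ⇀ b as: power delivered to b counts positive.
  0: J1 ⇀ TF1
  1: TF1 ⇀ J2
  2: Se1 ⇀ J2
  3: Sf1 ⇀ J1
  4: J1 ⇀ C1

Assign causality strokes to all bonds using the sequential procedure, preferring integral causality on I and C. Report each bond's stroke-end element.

b2 stroke→J2  (Se1 (Se) sets effort on bond)
b3 stroke→Sf1  (Sf1 (Sf) sets flow on bond)
b0 stroke→J1  (J1: bond 3 brought flow, rest push out)
b4 stroke→J1  (1-jn J1 has f-setter on 3)
b1 stroke→TF1  (common-e at J2 fixed by 2)

b0 stroke at J1
b1 stroke at TF1
b2 stroke at J2
b3 stroke at Sf1
b4 stroke at J1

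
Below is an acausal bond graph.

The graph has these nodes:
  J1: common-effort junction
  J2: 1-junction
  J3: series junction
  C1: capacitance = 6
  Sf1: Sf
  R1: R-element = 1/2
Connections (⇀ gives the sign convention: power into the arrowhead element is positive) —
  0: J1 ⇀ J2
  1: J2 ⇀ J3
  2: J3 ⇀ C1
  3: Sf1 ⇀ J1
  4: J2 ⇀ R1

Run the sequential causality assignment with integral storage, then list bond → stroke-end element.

#0 |J1
#1 |J2
#2 |J3
#3 |Sf1
#4 |J2

b3 →Sf1  (Sf1 (Sf) sets flow on bond)
b0 →J1  (only one effort-in slot at J1)
b1 →J2  (common-f at J2 fixed by 0)
b4 →J2  (common-f at J2 fixed by 0)
b2 →J3  (J3: bond 1 brought flow, rest push out)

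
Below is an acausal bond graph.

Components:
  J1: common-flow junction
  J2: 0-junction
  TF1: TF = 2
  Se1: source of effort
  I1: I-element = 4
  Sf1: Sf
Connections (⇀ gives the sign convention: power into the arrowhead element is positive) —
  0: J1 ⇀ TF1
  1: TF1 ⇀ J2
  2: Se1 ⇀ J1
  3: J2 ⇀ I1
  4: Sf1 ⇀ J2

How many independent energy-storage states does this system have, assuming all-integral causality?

β2 stroke at J1  (Se1: effort source, stroke at far end)
β4 stroke at Sf1  (Sf1 fixes flow; stroke at Sf1)
β0 stroke at TF1  (J1 needs exactly one f-in)
β1 stroke at J2  (through TF1, causality passes straight; one stroke at TF1)
β3 stroke at I1  (0-jn J2 has e-setter on 1)

1  (I1 all integral)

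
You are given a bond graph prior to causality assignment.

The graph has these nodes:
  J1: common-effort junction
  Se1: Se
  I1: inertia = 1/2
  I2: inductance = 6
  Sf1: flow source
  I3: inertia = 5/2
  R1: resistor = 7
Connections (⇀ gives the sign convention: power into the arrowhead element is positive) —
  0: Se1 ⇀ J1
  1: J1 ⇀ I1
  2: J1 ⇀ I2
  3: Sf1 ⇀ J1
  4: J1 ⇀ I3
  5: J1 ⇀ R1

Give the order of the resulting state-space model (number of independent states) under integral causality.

#0 stroke→J1  (Se1 (Se) sets effort on bond)
#3 stroke→Sf1  (Sf1: flow source, stroke at near end)
#1 stroke→I1  (J1 effort already set via bond 0)
#2 stroke→I2  (J1 effort already set via bond 0)
#4 stroke→I3  (J1: bond 0 brought effort, rest push out)
#5 stroke→R1  (J1 effort already set via bond 0)

3  (I1, I2, I3 all integral)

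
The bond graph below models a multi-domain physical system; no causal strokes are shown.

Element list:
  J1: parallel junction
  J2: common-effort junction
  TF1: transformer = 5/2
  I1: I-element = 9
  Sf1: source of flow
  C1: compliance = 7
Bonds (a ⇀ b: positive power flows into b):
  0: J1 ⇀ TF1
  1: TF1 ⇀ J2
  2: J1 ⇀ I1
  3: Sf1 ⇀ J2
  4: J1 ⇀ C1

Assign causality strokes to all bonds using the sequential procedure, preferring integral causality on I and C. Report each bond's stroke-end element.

#0 |TF1
#1 |J2
#2 |I1
#3 |Sf1
#4 |J1

β3 |Sf1  (Sf1 fixes flow; stroke at Sf1)
β1 |J2  (J2 needs exactly one e-in)
β0 |TF1  (TF1 one-in-one-out from 1)
β2 |I1  (I1 outputs flow p/I1)
β4 |J1  (closing 0-jn rule on J1)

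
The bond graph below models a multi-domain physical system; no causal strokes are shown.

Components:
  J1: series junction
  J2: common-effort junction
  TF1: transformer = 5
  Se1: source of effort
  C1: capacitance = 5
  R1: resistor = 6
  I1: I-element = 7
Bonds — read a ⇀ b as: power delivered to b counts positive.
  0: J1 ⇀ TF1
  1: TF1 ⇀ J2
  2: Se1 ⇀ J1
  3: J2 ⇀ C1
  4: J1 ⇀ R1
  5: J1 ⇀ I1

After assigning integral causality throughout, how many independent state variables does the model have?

#2 |J1  (Se1 (Se) sets effort on bond)
#3 |J2  (C1 integral (e out))
#1 |TF1  (J2: bond 3 brought effort, rest push out)
#0 |J1  (TF1 one-in-one-out from 1)
#5 |I1  (I1: I, integral causality)
#4 |J1  (J1: bond 5 brought flow, rest push out)

2  (C1, I1 all integral)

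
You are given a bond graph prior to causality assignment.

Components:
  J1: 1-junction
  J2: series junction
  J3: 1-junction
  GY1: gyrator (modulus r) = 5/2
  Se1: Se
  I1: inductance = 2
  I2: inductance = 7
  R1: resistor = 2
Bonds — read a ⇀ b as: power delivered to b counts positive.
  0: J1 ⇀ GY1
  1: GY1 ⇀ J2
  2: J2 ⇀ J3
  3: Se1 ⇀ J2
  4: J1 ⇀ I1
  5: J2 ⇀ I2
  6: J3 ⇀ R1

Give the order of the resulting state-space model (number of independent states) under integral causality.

2  (I1, I2 all integral)

#3 stroke at J2  (Se1 (Se) sets effort on bond)
#4 stroke at I1  (I1 integral (f out))
#0 stroke at J1  (1-jn J1 has f-setter on 4)
#1 stroke at J2  (GY1: gyrator matches bond 0)
#5 stroke at I2  (I2: I, integral causality)
#2 stroke at J2  (J2 flow already set via bond 5)
#6 stroke at J3  (common-f at J3 fixed by 2)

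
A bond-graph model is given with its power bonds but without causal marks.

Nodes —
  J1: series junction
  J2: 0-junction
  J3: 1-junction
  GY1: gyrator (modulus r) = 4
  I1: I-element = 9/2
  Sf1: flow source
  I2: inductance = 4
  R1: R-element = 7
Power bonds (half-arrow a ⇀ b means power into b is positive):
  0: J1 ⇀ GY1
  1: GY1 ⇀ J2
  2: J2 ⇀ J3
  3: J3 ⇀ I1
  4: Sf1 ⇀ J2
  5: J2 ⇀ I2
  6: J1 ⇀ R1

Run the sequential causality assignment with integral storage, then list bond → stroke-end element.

β0 |J1
β1 |J2
β2 |J3
β3 |I1
β4 |Sf1
β5 |I2
β6 |R1

bond 4 →Sf1  (Sf1 (Sf) sets flow on bond)
bond 3 →I1  (I1 outputs flow p/I1)
bond 2 →J3  (common-f at J3 fixed by 3)
bond 5 →I2  (I2 integral (f out))
bond 1 →J2  (only one effort-in slot at J2)
bond 0 →J1  (through GY1, causality inverts; strokes same side of GY1)
bond 6 →R1  (only one flow-in slot at J1)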